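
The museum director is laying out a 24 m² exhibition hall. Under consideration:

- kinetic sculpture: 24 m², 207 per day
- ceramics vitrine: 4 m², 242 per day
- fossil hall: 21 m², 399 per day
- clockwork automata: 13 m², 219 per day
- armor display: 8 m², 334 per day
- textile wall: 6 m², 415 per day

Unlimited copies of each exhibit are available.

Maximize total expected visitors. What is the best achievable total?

1660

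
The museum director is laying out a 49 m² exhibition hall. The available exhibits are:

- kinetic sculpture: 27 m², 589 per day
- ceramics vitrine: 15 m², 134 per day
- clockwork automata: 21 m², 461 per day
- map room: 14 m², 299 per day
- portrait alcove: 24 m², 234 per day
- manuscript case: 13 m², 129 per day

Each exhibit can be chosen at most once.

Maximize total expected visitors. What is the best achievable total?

Best packing: kinetic sculpture + clockwork automata — 48 m², 1050 total.
Nothing else within 49 m² beats 1050.

1050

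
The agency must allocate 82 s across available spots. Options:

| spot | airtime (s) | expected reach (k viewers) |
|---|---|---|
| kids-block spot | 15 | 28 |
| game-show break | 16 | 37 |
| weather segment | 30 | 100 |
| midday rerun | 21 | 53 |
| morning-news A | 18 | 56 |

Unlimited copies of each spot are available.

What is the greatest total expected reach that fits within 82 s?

256

Best packing: 2×weather segment + morning-news A — 78 s, 256 total.
Nothing else within 82 s beats 256.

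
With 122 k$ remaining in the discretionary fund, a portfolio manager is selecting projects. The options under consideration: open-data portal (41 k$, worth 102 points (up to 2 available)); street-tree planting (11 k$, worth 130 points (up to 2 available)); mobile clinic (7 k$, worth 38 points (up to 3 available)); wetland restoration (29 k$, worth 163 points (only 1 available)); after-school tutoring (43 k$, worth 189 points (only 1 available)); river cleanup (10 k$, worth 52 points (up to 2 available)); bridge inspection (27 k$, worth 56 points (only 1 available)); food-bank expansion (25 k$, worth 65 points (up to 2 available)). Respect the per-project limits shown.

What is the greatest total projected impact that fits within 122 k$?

754

Filling by ratio: 2×street-tree planting + 3×mobile clinic + wetland restoration + 2×river cleanup + food-bank expansion for 706, with 5 k$ left unused.
The 39 k$ tied up in 2×mobile clinic and food-bank expansion is better spent on after-school tutoring — total rises to 754 (121 k$).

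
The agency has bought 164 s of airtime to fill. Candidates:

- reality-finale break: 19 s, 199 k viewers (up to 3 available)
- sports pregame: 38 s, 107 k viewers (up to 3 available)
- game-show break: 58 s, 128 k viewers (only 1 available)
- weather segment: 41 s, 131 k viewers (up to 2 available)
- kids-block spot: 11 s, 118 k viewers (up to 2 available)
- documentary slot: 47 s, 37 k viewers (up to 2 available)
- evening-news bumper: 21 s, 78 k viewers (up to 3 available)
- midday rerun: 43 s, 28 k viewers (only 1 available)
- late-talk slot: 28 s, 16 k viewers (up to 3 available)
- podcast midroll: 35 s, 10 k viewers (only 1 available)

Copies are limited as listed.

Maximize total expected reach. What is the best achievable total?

1120

By expected reach per s: kids-block spot 10.73, reality-finale break 10.47, evening-news bumper 3.71, weather segment 3.20 lead.
The ratio heuristic lands on 3×reality-finale break + 2×kids-block spot + 3×evening-news bumper (1067) but leaves 22 s idle.
Dropping evening-news bumper frees 21 s; slotting in weather segment (41 s) lifts the total to 1120 at 162 s.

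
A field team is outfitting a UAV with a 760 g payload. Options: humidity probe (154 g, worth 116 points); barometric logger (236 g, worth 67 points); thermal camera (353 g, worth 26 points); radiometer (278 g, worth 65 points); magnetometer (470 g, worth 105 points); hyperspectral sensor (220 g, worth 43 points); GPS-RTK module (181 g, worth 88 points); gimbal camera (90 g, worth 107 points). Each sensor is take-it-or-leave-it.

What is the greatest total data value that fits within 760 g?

378

Taking humidity probe + barometric logger + GPS-RTK module + gimbal camera: 661 g used, 378 in data value.
The spare 99 g is too small for any remaining sensor, and no exchange beats 378.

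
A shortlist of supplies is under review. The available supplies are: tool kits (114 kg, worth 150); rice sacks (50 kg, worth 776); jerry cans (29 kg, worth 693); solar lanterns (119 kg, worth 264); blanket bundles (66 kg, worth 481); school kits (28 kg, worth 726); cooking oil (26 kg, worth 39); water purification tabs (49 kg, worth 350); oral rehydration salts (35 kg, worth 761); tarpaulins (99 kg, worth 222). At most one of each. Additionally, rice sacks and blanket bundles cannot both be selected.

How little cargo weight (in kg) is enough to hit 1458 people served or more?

Look for the lowest-cargo combination reaching 1458.
school kits + oral rehydration salts reaches 1487 using 63 kg.
Any bundle with less than 63 kg falls short of 1458.

63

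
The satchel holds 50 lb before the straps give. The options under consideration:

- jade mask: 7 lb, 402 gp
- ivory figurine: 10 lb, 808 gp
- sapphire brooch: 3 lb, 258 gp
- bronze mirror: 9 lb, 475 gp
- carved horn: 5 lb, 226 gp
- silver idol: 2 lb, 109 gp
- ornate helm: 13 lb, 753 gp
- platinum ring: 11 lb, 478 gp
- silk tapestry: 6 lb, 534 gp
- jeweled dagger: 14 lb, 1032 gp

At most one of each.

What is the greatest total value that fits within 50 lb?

3529

Greedy by ratio would take ivory figurine + sapphire brooch + silver idol + ornate helm + silk tapestry + jeweled dagger: 48 lb used, total 3494.
The 5 lb tied up in sapphire brooch and silver idol is better spent on jade mask — total rises to 3529 (50 lb).
Runner-up jade mask + ivory figurine + sapphire brooch + bronze mirror + silk tapestry + jeweled dagger tops out at 3509.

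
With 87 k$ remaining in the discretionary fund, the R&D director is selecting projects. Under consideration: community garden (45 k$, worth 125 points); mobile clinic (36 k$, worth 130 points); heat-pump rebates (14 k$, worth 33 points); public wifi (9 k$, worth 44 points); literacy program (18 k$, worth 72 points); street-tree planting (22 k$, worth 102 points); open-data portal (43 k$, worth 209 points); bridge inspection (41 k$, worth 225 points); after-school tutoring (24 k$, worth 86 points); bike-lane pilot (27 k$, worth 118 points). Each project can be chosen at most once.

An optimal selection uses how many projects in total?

Best achievable projected impact is 434.
One optimal bundle: open-data portal + bridge inspection (84 k$).
Any selection reaching 434 contains exactly 2 projects.

2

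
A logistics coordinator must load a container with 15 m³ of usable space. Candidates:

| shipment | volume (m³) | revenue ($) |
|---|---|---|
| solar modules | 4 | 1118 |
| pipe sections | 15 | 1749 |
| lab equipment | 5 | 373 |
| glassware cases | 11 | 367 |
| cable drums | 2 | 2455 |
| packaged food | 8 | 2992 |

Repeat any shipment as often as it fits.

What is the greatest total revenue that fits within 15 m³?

The ratio ordering already packs tightly: 7×cable drums, 14 m³, 17185.
Every other selection either busts 15 m³ or fails to beat 17185.

17185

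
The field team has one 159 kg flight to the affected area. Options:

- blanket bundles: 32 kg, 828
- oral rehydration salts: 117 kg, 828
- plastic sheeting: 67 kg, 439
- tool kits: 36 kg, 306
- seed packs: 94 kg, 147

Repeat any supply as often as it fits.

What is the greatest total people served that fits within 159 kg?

3312

Density check — blanket bundles 25.88, tool kits 8.50, oral rehydration salts 7.08, plastic sheeting 6.55 are the best per kg.
The ratio ordering already packs tightly: 4×blanket bundles, 128 kg, 3312.
No other feasible combination exceeds 3312.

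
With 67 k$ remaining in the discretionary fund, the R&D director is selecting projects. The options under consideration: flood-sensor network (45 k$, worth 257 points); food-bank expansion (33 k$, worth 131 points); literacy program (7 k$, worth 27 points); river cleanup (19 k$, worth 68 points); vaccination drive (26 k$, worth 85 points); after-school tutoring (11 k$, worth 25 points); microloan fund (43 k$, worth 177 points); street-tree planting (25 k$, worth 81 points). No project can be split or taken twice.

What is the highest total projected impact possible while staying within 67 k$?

325

A density-first pass picks flood-sensor network + literacy program + after-school tutoring — 309 at 63 k$.
Dropping literacy program and after-school tutoring frees 18 k$; slotting in river cleanup (19 k$) lifts the total to 325 at 64 k$.
Nothing else within 67 k$ beats 325.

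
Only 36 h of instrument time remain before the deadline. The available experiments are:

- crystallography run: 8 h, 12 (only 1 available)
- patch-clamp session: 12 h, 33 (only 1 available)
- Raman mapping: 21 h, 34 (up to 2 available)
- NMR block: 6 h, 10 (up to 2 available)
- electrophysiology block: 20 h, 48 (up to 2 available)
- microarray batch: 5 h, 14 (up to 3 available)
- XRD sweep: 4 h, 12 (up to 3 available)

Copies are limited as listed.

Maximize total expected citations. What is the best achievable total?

99

Density check — XRD sweep 3.00, microarray batch 2.80, patch-clamp session 2.75, electrophysiology block 2.40 are the best per h.
Filling by ratio: NMR block + 3×microarray batch + 3×XRD sweep for 88, with 3 h left unused.
Replace NMR block and XRD sweep with patch-clamp session: the trade gains 11 net, giving 99 at 35 h.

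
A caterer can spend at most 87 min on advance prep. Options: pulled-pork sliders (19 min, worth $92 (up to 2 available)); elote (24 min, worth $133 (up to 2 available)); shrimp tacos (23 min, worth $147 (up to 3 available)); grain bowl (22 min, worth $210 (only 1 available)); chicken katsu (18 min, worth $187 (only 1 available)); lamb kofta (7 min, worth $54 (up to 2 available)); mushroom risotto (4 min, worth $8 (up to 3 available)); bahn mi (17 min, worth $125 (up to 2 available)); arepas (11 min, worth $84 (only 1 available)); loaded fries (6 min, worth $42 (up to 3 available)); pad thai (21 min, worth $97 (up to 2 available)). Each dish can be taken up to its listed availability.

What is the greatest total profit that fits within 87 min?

Taking the top-ratio dishes first gives grain bowl + chicken katsu + 2×lamb kofta + mushroom risotto + bahn mi + arepas for 722 (86 min).
Replace lamb kofta and mushroom risotto with 2×loaded fries: the trade gains 22 net, giving 744 at 87 min.
That's the maximum — no swap from here does better than 744.

744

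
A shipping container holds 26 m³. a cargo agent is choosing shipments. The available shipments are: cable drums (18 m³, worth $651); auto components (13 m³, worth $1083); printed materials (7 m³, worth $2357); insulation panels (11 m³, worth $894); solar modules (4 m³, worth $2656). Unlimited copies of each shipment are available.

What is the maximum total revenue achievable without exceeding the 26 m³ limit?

6×solar modules uses 24 of the 26 m³ and totals 15936.

15936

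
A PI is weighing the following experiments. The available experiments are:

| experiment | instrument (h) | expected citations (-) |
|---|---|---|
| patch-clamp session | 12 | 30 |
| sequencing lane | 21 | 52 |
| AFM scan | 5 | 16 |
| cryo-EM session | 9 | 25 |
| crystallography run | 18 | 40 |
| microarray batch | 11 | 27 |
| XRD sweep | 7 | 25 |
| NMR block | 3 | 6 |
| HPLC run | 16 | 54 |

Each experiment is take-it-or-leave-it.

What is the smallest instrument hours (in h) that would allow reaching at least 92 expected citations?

Minimise h subject to total expected citations ≥ 92.
Taking AFM scan + XRD sweep + HPLC run gives 95 (≥ 92) for 28 h.
No combination under 28 h hits 92.

28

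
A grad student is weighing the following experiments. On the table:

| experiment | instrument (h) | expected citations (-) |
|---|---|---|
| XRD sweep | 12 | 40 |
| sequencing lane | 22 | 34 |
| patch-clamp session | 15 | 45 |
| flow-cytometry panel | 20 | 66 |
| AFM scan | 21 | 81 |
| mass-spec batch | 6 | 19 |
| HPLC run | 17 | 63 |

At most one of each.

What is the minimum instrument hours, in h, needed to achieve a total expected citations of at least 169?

49

Look for the lowest-instrument combination reaching 169.
XRD sweep + flow-cytometry panel + HPLC run reaches 169 using 49 h.
Below 49 h the best achievable stays under 169.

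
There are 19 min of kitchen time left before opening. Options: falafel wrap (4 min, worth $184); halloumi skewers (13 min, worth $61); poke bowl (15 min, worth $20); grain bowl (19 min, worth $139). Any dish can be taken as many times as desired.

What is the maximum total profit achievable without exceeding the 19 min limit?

736

Taking 4×falafel wrap: 16 min used, 736 in profit.
No other feasible combination exceeds 736.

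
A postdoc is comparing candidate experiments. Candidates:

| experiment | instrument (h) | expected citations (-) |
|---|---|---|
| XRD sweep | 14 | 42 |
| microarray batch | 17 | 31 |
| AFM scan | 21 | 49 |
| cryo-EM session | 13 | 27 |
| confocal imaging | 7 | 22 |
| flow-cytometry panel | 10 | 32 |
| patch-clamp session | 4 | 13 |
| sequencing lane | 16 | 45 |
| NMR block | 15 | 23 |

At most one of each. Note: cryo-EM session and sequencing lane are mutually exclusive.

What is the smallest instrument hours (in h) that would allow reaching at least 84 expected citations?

Look for the lowest-instrument combination reaching 84.
XRD sweep + flow-cytometry panel + patch-clamp session reaches 87 using 28 h.
Below 28 h the best achievable stays under 84.

28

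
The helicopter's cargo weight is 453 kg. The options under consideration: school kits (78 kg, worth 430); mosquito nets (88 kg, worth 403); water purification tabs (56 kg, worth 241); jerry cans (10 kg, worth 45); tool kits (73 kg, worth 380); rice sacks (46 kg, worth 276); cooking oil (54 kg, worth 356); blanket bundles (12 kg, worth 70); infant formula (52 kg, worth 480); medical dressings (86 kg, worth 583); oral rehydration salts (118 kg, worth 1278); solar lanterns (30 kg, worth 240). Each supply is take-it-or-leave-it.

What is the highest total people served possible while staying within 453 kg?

3499

Taking the top-ratio supplies first gives jerry cans + rice sacks + cooking oil + blanket bundles + infant formula + medical dressings + oral rehydration salts + solar lanterns for 3328 (408 kg).
Dropping blanket bundles frees 12 kg; slotting in water purification tabs (56 kg) lifts the total to 3499 at 452 kg.
Next best is school kits + jerry cans + cooking oil + blanket bundles + infant formula + medical dressings + oral rehydration salts + solar lanterns at 3482 (440 kg) — short by 17.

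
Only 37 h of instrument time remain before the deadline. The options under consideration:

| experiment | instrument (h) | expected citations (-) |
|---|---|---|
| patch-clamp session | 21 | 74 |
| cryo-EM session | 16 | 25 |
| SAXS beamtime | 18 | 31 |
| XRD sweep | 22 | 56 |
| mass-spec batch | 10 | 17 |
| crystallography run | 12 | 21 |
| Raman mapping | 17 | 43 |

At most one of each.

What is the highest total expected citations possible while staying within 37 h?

Filling by ratio: patch-clamp session + crystallography run for 95, with 4 h left unused.
Dropping crystallography run frees 12 h; slotting in cryo-EM session (16 h) lifts the total to 99 at 37 h.

99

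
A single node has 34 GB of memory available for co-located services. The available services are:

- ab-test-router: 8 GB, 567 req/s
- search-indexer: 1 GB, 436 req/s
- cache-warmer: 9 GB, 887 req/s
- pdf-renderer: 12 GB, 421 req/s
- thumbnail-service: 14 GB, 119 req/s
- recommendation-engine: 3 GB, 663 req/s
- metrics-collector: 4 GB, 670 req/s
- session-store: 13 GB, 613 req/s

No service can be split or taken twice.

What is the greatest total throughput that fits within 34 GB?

3269

Greedy by ratio would take ab-test-router + search-indexer + cache-warmer + recommendation-engine + metrics-collector: 25 GB used, total 3223.
Replace ab-test-router with session-store: the trade gains 46 net, giving 3269 at 30 GB.
That's the maximum — no swap from here does better than 3269.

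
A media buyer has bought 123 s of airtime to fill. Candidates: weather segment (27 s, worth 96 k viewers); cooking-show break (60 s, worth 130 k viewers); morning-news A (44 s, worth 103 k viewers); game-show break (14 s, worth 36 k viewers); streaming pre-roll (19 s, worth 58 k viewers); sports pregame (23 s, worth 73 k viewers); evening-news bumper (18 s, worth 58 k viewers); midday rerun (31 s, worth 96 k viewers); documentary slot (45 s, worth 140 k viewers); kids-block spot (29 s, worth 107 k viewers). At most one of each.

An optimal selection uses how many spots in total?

4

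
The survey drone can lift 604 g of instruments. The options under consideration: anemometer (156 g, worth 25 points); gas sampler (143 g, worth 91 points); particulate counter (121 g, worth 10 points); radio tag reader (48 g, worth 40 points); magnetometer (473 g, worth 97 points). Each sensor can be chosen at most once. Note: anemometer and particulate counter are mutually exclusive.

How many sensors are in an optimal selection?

3

Best achievable data value is 156.
For example anemometer + gas sampler + radio tag reader achieves it, using 347 g.
Every optimal selection uses 3 sensors.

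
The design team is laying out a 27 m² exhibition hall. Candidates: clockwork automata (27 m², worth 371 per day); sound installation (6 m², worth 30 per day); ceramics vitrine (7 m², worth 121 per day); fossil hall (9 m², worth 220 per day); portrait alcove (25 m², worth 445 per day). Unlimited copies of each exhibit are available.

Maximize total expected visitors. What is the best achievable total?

By expected visitors per m²: fossil hall 24.44, portrait alcove 17.80, ceramics vitrine 17.29 lead.
3×fossil hall uses 27 of the 27 m² and totals 660.
Every other selection either busts 27 m² or fails to beat 660.

660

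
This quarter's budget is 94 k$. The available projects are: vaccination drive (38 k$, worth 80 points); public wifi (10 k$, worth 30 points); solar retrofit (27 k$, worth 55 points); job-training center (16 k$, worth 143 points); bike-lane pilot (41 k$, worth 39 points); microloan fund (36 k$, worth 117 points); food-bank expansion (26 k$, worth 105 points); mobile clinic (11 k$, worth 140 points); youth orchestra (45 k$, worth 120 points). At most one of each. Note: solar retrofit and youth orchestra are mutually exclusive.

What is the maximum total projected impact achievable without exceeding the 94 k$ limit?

505

The ratio ordering already packs tightly: job-training center + microloan fund + food-bank expansion + mobile clinic, 89 k$, 505.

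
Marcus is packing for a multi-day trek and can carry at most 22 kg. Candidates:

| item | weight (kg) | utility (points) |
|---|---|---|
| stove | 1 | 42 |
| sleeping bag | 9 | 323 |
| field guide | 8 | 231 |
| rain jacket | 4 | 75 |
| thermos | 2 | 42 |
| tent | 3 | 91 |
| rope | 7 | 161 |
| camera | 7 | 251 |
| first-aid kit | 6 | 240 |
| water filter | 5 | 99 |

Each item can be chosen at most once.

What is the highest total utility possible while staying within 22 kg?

814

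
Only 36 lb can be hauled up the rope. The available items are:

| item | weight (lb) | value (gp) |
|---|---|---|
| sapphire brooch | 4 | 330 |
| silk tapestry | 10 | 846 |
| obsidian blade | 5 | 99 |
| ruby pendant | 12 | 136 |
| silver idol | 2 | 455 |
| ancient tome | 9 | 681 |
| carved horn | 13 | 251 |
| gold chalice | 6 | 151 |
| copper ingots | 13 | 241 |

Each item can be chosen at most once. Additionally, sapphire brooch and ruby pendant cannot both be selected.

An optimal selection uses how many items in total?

The maximum value within 36 lb is 2562.
sapphire brooch + silk tapestry + obsidian blade + silver idol + ancient tome + gold chalice hits 2562 at 36 lb.
All optima have 6 items.

6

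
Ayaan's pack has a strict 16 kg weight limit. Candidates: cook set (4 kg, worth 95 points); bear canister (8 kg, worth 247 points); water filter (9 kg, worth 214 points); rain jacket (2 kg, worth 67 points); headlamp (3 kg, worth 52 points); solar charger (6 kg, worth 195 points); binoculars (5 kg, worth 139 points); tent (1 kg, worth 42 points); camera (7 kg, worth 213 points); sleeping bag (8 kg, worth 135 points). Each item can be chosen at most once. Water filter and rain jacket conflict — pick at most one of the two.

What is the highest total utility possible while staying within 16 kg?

517

Best packing: rain jacket + solar charger + tent + camera — 16 kg, 517 total.
An exhaustive check of the 1024 subsets confirms 517.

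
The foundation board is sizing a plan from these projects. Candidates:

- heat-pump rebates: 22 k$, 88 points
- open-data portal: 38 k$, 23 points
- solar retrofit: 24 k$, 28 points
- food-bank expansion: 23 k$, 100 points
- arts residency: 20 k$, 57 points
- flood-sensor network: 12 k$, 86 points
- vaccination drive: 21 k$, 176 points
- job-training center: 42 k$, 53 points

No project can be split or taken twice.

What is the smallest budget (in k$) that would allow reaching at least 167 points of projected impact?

21

Need the lightest bundle worth ≥ 167.
vaccination drive reaches 176 using 21 k$.
Below 21 k$ the best achievable stays under 167.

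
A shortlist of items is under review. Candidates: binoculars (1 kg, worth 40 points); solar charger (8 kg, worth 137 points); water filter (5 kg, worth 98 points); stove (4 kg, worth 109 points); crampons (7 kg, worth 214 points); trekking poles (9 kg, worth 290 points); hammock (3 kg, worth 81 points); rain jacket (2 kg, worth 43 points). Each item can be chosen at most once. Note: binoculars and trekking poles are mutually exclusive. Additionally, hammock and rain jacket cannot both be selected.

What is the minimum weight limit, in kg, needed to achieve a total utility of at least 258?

9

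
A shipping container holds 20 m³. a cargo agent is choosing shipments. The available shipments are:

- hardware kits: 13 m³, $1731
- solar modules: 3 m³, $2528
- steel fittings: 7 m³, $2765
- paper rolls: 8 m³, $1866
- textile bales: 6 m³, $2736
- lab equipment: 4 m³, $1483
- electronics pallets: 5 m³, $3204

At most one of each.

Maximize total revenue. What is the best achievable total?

Greedy by ratio would take solar modules + textile bales + lab equipment + electronics pallets: 18 m³ used, total 9951.
The 6 m³ tied up in textile bales is better spent on steel fittings — total rises to 9980 (19 m³).

9980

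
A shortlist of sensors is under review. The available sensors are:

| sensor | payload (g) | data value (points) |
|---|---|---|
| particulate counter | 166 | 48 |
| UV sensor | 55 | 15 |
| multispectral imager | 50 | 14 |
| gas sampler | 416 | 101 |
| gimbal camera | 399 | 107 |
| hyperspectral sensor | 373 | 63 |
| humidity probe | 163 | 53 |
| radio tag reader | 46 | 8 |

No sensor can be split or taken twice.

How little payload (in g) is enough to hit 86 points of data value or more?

314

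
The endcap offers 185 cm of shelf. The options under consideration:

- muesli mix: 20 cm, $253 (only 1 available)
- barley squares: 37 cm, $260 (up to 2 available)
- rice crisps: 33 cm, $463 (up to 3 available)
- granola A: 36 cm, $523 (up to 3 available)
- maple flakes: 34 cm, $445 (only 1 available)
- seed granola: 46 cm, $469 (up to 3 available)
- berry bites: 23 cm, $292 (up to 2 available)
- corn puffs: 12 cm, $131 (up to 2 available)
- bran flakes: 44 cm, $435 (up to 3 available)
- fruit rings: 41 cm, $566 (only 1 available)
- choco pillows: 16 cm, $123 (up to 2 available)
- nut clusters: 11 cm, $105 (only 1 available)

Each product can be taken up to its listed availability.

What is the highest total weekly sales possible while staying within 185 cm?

The ratio ordering already packs tightly: 2×rice crisps + 3×granola A + nut clusters, 185 cm, 2600.
That's the maximum — no swap from here does better than 2600.

2600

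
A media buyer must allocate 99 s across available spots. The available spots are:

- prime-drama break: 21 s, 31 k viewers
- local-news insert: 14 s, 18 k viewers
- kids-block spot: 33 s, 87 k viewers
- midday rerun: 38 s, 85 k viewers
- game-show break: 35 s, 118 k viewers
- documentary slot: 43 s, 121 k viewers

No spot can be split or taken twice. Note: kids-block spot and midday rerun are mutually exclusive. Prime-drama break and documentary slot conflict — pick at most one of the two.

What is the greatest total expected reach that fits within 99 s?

Best packing: local-news insert + game-show break + documentary slot — 92 s, 257 total.
That's the maximum — no feasible swap from here does better than 257.

257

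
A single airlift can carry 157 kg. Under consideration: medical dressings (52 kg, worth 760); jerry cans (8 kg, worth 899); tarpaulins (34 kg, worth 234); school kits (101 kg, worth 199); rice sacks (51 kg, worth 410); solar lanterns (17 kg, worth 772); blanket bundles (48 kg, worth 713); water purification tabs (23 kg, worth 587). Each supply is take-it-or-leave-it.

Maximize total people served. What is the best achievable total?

3731

Medical dressings + jerry cans + solar lanterns + blanket bundles + water purification tabs uses 148 of the 157 kg and totals 3731.
That's the maximum — no swap from here does better than 3731.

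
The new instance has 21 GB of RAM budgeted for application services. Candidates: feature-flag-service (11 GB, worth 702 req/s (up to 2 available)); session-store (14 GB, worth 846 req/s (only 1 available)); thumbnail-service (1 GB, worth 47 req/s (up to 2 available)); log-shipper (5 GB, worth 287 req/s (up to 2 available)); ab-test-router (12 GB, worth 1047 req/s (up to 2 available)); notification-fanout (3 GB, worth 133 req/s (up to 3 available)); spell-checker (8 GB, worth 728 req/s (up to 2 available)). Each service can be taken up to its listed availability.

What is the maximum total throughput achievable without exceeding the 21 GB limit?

A density-first pass picks log-shipper + 2×spell-checker — 1743 at 21 GB.
Dropping log-shipper and spell-checker frees 13 GB; slotting in thumbnail-service + ab-test-router (13 GB) lifts the total to 1822 at 21 GB.
That's the maximum — no swap from here does better than 1822.

1822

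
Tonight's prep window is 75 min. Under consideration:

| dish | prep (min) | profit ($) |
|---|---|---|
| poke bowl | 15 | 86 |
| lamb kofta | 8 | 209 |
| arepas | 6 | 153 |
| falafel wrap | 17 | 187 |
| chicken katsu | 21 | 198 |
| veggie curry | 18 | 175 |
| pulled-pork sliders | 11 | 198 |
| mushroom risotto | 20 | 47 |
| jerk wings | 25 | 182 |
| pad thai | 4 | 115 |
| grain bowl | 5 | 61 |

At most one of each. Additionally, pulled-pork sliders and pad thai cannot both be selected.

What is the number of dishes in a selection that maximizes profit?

The maximum profit within 75 min is 1037.
lamb kofta + arepas + falafel wrap + chicken katsu + veggie curry + pad thai hits 1037 at 74 min.
All optima have 6 dishes.

6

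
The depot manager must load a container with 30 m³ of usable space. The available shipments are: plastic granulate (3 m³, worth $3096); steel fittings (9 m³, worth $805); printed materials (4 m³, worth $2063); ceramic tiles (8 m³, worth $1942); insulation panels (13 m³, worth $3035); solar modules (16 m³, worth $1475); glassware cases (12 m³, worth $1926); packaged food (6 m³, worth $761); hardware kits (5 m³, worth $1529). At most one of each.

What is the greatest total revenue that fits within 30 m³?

10136

Density check — plastic granulate 1032.00, printed materials 515.75, hardware kits 305.80, ceramic tiles 242.75 are the best per m³.
Taking the top-ratio shipments first gives plastic granulate + printed materials + ceramic tiles + packaged food + hardware kits for 9391 (26 m³).
The 11 m³ tied up in packaged food and hardware kits is better spent on insulation panels — total rises to 10136 (28 m³).
That's the maximum — no swap from here does better than 10136.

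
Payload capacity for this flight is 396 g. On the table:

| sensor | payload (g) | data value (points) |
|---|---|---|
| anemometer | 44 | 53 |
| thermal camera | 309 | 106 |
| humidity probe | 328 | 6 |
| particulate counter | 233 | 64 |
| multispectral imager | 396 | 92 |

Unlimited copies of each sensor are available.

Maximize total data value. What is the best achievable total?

Ranking by ratio (data value/g): anemometer 1.20, thermal camera 0.34, particulate counter 0.27.
Best packing: 9×anemometer — 396 g, 477 total.

477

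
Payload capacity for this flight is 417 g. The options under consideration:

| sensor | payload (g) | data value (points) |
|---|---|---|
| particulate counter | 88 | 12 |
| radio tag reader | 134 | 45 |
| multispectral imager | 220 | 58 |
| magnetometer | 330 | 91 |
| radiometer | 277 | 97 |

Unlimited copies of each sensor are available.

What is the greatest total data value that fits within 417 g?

142

Ranking by ratio (data value/g): radiometer 0.35, radio tag reader 0.34, magnetometer 0.28, multispectral imager 0.26.
Radio tag reader + radiometer uses 411 of the 417 g and totals 142.
The spare 6 g is too small for any remaining sensor, and no exchange beats 142.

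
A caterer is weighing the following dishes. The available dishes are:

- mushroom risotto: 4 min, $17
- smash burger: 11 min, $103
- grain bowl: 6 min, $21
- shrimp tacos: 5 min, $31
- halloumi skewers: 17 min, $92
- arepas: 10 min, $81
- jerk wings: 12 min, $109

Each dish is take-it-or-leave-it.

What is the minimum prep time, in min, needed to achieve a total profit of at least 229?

Need the lightest bundle worth ≥ 229.
mushroom risotto + smash burger + jerk wings reaches 229 using 27 min.
Any bundle with less than 27 min falls short of 229.

27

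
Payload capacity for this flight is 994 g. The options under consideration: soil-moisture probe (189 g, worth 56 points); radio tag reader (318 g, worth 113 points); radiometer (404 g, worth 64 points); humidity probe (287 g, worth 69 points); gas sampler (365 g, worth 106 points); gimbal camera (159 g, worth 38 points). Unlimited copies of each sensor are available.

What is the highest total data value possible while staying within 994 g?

339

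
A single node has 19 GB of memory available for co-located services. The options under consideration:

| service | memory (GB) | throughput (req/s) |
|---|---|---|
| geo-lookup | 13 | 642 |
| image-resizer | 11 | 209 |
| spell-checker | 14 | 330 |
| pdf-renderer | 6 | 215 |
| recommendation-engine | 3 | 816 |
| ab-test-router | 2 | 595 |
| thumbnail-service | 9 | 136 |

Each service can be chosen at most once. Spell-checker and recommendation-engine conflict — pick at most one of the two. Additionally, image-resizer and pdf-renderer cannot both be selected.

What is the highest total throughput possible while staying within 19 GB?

2053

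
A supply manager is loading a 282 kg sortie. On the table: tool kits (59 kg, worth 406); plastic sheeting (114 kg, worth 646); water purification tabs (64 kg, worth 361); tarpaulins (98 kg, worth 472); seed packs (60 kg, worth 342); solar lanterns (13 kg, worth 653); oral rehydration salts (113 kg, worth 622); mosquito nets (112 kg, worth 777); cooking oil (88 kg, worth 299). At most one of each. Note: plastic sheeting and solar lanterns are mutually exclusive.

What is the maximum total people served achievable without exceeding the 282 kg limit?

By people served per kg: solar lanterns 50.23, mosquito nets 6.94, tool kits 6.88, seed packs 5.70 lead.
The ratio heuristic lands on tool kits + seed packs + solar lanterns + mosquito nets (2178) but leaves 38 kg idle.
The 60 kg tied up in seed packs is better spent on tarpaulins — total rises to 2308 (282 kg).

2308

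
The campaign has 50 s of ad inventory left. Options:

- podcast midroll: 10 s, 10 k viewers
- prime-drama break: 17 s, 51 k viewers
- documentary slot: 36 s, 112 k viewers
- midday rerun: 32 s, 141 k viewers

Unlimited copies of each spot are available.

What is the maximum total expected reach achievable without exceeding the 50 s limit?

192

By expected reach per s: midday rerun 4.41, documentary slot 3.11, prime-drama break 3.00 lead.
Taking prime-drama break + midday rerun: 49 s used, 192 in expected reach.
Nothing else within 50 s beats 192.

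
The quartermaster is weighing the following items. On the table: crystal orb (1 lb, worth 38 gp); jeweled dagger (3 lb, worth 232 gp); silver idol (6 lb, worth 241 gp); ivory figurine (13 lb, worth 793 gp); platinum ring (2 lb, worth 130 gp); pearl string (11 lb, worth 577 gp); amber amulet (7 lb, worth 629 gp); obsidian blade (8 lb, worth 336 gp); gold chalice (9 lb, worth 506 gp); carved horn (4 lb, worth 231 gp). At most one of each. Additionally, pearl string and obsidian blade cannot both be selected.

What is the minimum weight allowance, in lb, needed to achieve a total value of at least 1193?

16

Need the lightest bundle worth ≥ 1193.
jeweled dagger + platinum ring + amber amulet + carved horn: 1222 value at 16 lb.
Any bundle with less than 16 lb falls short of 1193.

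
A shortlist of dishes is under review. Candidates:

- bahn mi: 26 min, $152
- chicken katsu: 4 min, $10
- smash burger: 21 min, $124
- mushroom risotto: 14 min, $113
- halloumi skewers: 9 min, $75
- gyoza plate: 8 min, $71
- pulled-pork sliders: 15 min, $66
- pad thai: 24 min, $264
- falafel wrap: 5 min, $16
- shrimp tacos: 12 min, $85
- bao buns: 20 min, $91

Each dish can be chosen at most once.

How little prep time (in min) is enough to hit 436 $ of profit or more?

Need the lightest bundle worth ≥ 436.
mushroom risotto + gyoza plate + pad thai: 448 profit at 46 min.
Any bundle with less than 46 min falls short of 436.

46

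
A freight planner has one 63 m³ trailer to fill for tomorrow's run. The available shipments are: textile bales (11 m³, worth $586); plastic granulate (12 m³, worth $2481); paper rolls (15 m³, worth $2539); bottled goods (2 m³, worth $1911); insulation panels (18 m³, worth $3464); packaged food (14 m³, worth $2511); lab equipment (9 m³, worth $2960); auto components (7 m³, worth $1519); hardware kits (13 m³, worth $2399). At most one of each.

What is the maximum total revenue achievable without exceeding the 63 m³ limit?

14874

A density-first pass picks plastic granulate + bottled goods + insulation panels + lab equipment + auto components + hardware kits — 14734 at 61 m³.
The 13 m³ tied up in hardware kits is better spent on paper rolls — total rises to 14874 (63 m³).
Nothing else within 63 m³ beats 14874.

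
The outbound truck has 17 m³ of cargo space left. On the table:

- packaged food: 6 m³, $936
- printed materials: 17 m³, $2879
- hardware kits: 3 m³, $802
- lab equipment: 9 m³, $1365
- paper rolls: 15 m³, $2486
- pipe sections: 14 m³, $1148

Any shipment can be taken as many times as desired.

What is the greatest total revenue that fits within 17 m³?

4010

The ratio ordering already packs tightly: 5×hardware kits, 15 m³, 4010.
The spare 2 m³ is too small for any remaining shipment, and no exchange beats 4010.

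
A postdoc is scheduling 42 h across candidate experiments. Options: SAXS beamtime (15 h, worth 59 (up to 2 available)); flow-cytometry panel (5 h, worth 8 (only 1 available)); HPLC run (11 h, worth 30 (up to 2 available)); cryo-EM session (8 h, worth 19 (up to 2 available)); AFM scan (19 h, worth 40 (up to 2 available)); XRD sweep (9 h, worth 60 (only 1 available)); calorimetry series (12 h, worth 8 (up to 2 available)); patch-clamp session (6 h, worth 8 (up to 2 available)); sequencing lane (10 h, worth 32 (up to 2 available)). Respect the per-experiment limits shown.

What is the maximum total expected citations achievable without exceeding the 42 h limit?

2×SAXS beamtime + XRD sweep uses 39 of the 42 h and totals 178.

178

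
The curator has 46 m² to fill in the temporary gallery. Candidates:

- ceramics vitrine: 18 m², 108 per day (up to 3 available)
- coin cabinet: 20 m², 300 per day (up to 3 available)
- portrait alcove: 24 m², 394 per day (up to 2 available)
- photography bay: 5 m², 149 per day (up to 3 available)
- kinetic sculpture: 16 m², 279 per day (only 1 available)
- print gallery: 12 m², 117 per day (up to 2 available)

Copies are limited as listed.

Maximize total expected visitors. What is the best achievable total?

Greedy by ratio would take 3×photography bay + kinetic sculpture + print gallery: 43 m² used, total 843.
Dropping photography bay and print gallery frees 17 m²; slotting in coin cabinet (20 m²) lifts the total to 877 at 46 m².
That's the maximum — no swap from here does better than 877.

877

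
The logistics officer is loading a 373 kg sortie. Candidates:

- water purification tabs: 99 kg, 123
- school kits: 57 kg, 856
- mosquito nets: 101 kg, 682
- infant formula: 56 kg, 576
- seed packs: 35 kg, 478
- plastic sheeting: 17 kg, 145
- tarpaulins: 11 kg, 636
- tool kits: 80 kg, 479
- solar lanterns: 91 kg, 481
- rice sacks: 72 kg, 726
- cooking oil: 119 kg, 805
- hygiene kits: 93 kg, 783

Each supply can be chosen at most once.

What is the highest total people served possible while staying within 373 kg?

4222

Ranking by ratio (people served/kg): tarpaulins 57.82, school kits 15.02, seed packs 13.66, infant formula 10.29.
The ratio heuristic lands on school kits + infant formula + seed packs + plastic sheeting + tarpaulins + rice sacks + hygiene kits (4200) but leaves 32 kg idle.
The 93 kg tied up in hygiene kits is better spent on cooking oil — total rises to 4222 (367 kg).
Next best is school kits + infant formula + seed packs + plastic sheeting + tarpaulins + rice sacks + hygiene kits at 4200 (341 kg) — short by 22.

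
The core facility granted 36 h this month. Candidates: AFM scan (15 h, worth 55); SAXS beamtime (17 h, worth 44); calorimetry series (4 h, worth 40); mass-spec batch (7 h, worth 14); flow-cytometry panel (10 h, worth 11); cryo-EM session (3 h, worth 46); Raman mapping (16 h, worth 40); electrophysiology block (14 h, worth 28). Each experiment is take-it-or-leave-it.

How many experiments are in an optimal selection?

4

Best achievable expected citations is 169.
AFM scan + calorimetry series + cryo-EM session + electrophysiology block hits 169 at 36 h.
All optima have 4 experiments.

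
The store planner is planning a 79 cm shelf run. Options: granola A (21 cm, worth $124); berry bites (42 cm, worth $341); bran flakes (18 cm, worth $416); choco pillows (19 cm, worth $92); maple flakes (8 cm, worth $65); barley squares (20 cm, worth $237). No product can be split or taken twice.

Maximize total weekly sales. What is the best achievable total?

A density-first pass picks granola A + bran flakes + maple flakes + barley squares — 842 at 67 cm.
The 8 cm tied up in maple flakes is better spent on choco pillows — total rises to 869 (78 cm).
An exhaustive check of the 64 subsets confirms 869.

869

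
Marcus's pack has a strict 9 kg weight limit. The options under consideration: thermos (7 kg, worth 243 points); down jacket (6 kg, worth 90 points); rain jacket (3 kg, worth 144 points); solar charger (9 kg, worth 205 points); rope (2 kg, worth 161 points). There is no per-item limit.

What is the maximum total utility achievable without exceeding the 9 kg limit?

4×rope uses 8 of the 9 kg and totals 644.

644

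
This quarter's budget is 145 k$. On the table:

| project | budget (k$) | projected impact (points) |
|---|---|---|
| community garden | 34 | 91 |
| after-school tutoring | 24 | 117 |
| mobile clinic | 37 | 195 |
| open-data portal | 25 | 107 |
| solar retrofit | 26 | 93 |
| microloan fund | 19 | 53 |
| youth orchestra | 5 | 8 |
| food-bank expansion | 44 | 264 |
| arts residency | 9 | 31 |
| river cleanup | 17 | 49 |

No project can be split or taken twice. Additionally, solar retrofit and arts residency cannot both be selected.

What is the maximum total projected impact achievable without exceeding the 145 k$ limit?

722

Density check — food-bank expansion 6.00, mobile clinic 5.27, after-school tutoring 4.88 are the best per k$.
Best packing: after-school tutoring + mobile clinic + open-data portal + youth orchestra + food-bank expansion + arts residency — 144 k$, 722 total.
Runner-up after-school tutoring + mobile clinic + open-data portal + food-bank expansion + arts residency tops out at 714.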